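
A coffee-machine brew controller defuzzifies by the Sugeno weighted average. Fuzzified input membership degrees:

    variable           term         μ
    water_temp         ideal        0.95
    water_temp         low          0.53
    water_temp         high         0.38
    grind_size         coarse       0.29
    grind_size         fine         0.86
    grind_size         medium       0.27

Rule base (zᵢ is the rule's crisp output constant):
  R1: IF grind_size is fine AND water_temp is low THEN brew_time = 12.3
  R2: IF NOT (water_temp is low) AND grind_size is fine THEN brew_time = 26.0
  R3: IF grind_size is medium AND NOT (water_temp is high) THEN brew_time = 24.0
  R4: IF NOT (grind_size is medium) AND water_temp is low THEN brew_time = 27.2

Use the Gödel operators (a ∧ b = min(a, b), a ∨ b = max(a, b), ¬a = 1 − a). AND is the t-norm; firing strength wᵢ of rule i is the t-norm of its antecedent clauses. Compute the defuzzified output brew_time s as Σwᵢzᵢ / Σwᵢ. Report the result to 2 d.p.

22.02

R1 (z=12.3): fine=0.86, low=0.53; AND[min(a, b)] → w = 0.53
R2 (z=26.0): ¬low=1−0.53=0.47, fine=0.86; AND[min(a, b)] → w = 0.47
R3 (z=24.0): medium=0.27, ¬high=1−0.38=0.62; AND[min(a, b)] → w = 0.27
R4 (z=27.2): ¬medium=1−0.27=0.73, low=0.53; AND[min(a, b)] → w = 0.53
Weighted average = (0.53·12.3 + 0.47·26.0 + 0.27·24.0 + 0.53·27.2) / (0.53 + 0.47 + 0.27 + 0.53)
  = 39.6350 / 1.8000 = 22.02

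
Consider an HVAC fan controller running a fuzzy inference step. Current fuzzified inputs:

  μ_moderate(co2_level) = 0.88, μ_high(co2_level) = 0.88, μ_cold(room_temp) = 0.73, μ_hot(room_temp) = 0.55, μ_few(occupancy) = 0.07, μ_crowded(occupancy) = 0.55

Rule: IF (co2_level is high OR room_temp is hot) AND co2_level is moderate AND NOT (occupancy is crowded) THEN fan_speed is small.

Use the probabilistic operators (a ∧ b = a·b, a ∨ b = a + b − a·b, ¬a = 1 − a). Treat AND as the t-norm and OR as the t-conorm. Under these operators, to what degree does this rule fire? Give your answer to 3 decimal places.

0.375

firing strength: (high=0.88 OR hot=0.55) = 0.9460; AND[a·b] with moderate=0.88, ¬crowded=1−0.55=0.45 → w = 0.3746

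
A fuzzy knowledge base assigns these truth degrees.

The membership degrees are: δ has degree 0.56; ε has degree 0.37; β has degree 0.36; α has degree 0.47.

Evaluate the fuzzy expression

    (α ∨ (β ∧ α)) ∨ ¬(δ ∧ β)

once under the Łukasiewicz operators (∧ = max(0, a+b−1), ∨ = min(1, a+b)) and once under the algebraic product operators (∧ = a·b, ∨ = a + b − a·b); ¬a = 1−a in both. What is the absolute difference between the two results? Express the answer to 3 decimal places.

0.089

Under Łukasiewicz:
  β ∧ α = max(0, a+b−1) on (0.36, 0.47) = 0.00
  α ∨ (β ∧ α) = min(1, a+b) on (0.47, 0.00) = 0.47
  δ ∧ β = max(0, a+b−1) on (0.56, 0.36) = 0.00
  ¬(δ ∧ β) = 1 − 0.00 = 1.00
  (α ∨ (β ∧ α)) ∨ ¬(δ ∧ β) = min(1, a+b) on (0.47, 1.00) = 1.00
  → value = 1.0000
Under algebraic product:
  β ∧ α = a·b on (0.3600, 0.4700) = 0.1692
  α ∨ (β ∧ α) = a + b − a·b on (0.4700, 0.1692) = 0.5597
  δ ∧ β = a·b on (0.5600, 0.3600) = 0.2016
  ¬(δ ∧ β) = 1 − 0.2016 = 0.7984
  (α ∨ (β ∧ α)) ∨ ¬(δ ∧ β) = a + b − a·b on (0.5597, 0.7984) = 0.9112
  → value = 0.9112
|1.0000 − 0.9112| = 0.089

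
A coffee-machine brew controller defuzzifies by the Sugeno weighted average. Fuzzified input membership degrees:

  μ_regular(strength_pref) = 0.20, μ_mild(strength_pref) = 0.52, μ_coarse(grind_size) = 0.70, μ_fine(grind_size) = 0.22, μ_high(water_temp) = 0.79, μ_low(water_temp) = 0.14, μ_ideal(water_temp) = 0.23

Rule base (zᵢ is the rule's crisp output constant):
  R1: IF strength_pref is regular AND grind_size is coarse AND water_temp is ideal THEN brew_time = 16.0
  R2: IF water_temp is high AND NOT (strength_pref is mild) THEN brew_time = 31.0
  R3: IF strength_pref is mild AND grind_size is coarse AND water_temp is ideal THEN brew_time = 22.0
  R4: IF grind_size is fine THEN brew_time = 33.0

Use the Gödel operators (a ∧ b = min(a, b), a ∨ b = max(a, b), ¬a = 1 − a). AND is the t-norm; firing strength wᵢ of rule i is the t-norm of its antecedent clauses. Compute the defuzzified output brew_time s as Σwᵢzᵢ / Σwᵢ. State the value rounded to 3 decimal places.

26.903

R1 (z=16.0): regular=0.20, coarse=0.70, ideal=0.23; AND[min(a, b)] → w = 0.20
R2 (z=31.0): high=0.79, ¬mild=1−0.52=0.48; AND[min(a, b)] → w = 0.48
R3 (z=22.0): mild=0.52, coarse=0.70, ideal=0.23; AND[min(a, b)] → w = 0.23
R4 (z=33.0): fine=0.22 → w = 0.22
Weighted average = (0.20·16.0 + 0.48·31.0 + 0.23·22.0 + 0.22·33.0) / (0.20 + 0.48 + 0.23 + 0.22)
  = 30.4000 / 1.1300 = 26.903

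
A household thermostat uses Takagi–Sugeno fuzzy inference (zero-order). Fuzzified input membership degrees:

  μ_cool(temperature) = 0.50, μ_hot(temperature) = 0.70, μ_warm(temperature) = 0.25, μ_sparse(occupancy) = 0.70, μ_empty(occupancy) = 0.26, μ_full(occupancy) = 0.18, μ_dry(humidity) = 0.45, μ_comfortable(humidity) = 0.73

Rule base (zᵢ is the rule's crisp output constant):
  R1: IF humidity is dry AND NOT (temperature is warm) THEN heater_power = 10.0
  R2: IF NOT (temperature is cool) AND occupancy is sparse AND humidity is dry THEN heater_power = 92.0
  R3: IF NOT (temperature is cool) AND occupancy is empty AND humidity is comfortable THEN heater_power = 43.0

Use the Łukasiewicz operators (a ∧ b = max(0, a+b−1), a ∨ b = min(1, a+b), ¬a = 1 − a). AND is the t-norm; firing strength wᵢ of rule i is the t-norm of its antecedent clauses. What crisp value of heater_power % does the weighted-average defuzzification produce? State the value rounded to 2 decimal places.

R1 (z=10.0): dry=0.45, ¬warm=1−0.25=0.75; AND[max(0, a+b−1)] → w = 0.20
R2 (z=92.0): ¬cool=1−0.50=0.50, sparse=0.70, dry=0.45; AND[max(0, a+b−1)] → w = 0.00
R3 (z=43.0): ¬cool=1−0.50=0.50, empty=0.26, comfortable=0.73; AND[max(0, a+b−1)] → w = 0.00
Weighted average = (0.20·10.0 + 0.00·92.0 + 0.00·43.0) / (0.20 + 0.00 + 0.00)
  = 2.0000 / 0.2000 = 10.00

10.00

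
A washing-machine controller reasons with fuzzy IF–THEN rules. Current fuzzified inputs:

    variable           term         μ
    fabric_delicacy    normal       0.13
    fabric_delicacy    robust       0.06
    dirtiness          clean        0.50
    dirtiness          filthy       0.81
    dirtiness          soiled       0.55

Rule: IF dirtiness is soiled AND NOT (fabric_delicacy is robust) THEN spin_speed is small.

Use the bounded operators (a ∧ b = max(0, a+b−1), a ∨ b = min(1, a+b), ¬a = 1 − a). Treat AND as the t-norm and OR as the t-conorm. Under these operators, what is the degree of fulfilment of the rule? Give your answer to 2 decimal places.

firing strength: soiled=0.55, ¬robust=1−0.06=0.94; AND[max(0, a+b−1)] → w = 0.49

0.49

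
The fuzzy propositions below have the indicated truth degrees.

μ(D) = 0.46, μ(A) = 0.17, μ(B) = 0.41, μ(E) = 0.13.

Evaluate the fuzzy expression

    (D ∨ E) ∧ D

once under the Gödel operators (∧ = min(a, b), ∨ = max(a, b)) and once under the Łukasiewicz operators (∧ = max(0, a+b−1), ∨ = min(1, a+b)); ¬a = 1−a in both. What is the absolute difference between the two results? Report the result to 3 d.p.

Under Gödel:
  D ∨ E = max(a, b) on (0.46, 0.13) = 0.46
  (D ∨ E) ∧ D = min(a, b) on (0.46, 0.46) = 0.46
  → value = 0.4600
Under Łukasiewicz:
  D ∨ E = min(1, a+b) on (0.46, 0.13) = 0.59
  (D ∨ E) ∧ D = max(0, a+b−1) on (0.59, 0.46) = 0.05
  → value = 0.0500
|0.4600 − 0.0500| = 0.410

0.410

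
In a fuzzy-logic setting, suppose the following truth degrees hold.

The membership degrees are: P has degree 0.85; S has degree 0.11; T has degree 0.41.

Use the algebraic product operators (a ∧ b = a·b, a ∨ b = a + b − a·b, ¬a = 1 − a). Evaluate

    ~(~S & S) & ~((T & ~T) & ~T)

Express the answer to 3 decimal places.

~S = 1 − 0.1100 = 0.8900
~S & S = a·b on (0.8900, 0.1100) = 0.0979
~(~S & S) = 1 − 0.0979 = 0.9021
~T = 1 − 0.4100 = 0.5900
T & ~T = a·b on (0.4100, 0.5900) = 0.2419
~T = 1 − 0.4100 = 0.5900
(T & ~T) & ~T = a·b on (0.2419, 0.5900) = 0.1427
~((T & ~T) & ~T) = 1 − 0.1427 = 0.8573
~(~S & S) & ~((T & ~T) & ~T) = a·b on (0.9021, 0.8573) = 0.7734

0.773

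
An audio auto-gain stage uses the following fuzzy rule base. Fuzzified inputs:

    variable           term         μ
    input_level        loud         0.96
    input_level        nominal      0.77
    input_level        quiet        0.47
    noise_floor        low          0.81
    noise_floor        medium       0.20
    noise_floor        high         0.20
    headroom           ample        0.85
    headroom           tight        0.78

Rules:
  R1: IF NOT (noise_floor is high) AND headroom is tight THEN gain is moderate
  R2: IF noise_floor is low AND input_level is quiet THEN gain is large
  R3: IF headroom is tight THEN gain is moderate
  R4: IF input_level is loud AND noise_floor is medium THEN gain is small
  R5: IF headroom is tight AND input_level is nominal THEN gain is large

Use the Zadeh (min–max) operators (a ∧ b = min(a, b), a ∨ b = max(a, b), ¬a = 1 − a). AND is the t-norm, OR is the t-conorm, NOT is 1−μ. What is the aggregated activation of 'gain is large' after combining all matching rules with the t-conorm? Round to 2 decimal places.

0.77

R1: ¬high=1−0.20=0.80, tight=0.78; AND[min(a, b)] → w = 0.78
R2: low=0.81, quiet=0.47; AND[min(a, b)] → w = 0.47
R3: tight=0.78 → w = 0.78
R4: loud=0.96, medium=0.20; AND[min(a, b)] → w = 0.20
R5: tight=0.78, nominal=0.77; AND[min(a, b)] → w = 0.77
Rules with consequent 'large': {R2, R5} → strengths 0.47, 0.77
Aggregate via t-conorm [max(a, b)]: 0.77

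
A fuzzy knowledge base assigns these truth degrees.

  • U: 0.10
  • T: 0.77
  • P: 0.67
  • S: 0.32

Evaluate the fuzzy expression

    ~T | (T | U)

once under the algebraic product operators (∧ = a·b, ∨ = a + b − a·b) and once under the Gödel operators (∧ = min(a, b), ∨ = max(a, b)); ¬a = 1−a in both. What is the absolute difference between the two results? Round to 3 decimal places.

Under algebraic product:
  ~T = 1 − 0.7700 = 0.2300
  T | U = a + b − a·b on (0.7700, 0.1000) = 0.7930
  ~T | (T | U) = a + b − a·b on (0.2300, 0.7930) = 0.8406
  → value = 0.8406
Under Gödel:
  ~T = 1 − 0.77 = 0.23
  T | U = max(a, b) on (0.77, 0.10) = 0.77
  ~T | (T | U) = max(a, b) on (0.23, 0.77) = 0.77
  → value = 0.7700
|0.8406 − 0.7700| = 0.071

0.071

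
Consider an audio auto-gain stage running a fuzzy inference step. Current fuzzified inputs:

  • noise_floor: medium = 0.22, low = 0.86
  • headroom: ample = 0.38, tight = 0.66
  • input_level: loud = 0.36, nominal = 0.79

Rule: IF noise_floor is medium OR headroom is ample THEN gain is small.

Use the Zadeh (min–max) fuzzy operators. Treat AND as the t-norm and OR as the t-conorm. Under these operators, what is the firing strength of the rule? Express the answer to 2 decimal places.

firing strength: medium=0.22, ample=0.38; OR[max(a, b)] → w = 0.38

0.38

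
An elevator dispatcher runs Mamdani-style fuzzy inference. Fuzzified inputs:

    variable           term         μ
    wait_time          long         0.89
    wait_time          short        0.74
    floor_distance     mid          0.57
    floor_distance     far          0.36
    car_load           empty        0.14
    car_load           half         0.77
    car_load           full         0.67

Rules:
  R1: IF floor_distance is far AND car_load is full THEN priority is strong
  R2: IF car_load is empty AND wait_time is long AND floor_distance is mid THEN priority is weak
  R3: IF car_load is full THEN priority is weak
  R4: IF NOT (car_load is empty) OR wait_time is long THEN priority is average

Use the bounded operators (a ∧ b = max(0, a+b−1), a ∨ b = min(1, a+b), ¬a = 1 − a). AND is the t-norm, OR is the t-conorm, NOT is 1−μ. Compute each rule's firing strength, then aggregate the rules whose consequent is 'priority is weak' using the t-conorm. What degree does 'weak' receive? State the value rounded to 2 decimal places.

R1: far=0.36, full=0.67; AND[max(0, a+b−1)] → w = 0.03
R2: empty=0.14, long=0.89, mid=0.57; AND[max(0, a+b−1)] → w = 0.00
R3: full=0.67 → w = 0.67
R4: ¬empty=1−0.14=0.86, long=0.89; OR[min(1, a+b)] → w = 1.00
Rules with consequent 'weak': {R2, R3} → strengths 0.00, 0.67
Aggregate via t-conorm [min(1, a+b)]: 0.67

0.67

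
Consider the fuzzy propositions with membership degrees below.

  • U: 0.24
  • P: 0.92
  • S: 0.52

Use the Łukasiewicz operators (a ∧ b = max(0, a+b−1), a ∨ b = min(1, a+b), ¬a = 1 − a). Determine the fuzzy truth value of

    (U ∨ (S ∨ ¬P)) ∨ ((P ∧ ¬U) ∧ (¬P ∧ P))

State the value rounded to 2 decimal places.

¬P = 1 − 0.92 = 0.08
S ∨ ¬P = min(1, a+b) on (0.52, 0.08) = 0.60
U ∨ (S ∨ ¬P) = min(1, a+b) on (0.24, 0.60) = 0.84
¬U = 1 − 0.24 = 0.76
P ∧ ¬U = max(0, a+b−1) on (0.92, 0.76) = 0.68
¬P = 1 − 0.92 = 0.08
¬P ∧ P = max(0, a+b−1) on (0.08, 0.92) = 0.00
(P ∧ ¬U) ∧ (¬P ∧ P) = max(0, a+b−1) on (0.68, 0.00) = 0.00
(U ∨ (S ∨ ¬P)) ∨ ((P ∧ ¬U) ∧ (¬P ∧ P)) = min(1, a+b) on (0.84, 0.00) = 0.84

0.84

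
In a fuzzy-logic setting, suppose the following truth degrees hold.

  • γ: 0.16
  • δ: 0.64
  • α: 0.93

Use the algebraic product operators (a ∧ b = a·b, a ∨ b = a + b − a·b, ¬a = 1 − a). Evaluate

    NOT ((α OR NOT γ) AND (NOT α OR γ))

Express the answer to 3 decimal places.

0.784

NOT γ = 1 − 0.1600 = 0.8400
α OR NOT γ = a + b − a·b on (0.9300, 0.8400) = 0.9888
NOT α = 1 − 0.9300 = 0.0700
NOT α OR γ = a + b − a·b on (0.0700, 0.1600) = 0.2188
(α OR NOT γ) AND (NOT α OR γ) = a·b on (0.9888, 0.2188) = 0.2163
NOT ((α OR NOT γ) AND (NOT α OR γ)) = 1 − 0.2163 = 0.7837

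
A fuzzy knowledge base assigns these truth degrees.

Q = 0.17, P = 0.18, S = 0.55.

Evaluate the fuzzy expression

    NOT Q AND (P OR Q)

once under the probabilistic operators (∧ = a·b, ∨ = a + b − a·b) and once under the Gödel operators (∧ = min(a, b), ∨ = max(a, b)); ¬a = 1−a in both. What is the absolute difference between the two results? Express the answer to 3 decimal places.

Under probabilistic:
  NOT Q = 1 − 0.1700 = 0.8300
  P OR Q = a + b − a·b on (0.1800, 0.1700) = 0.3194
  NOT Q AND (P OR Q) = a·b on (0.8300, 0.3194) = 0.2651
  → value = 0.2651
Under Gödel:
  NOT Q = 1 − 0.17 = 0.83
  P OR Q = max(a, b) on (0.18, 0.17) = 0.18
  NOT Q AND (P OR Q) = min(a, b) on (0.83, 0.18) = 0.18
  → value = 0.1800
|0.2651 − 0.1800| = 0.085

0.085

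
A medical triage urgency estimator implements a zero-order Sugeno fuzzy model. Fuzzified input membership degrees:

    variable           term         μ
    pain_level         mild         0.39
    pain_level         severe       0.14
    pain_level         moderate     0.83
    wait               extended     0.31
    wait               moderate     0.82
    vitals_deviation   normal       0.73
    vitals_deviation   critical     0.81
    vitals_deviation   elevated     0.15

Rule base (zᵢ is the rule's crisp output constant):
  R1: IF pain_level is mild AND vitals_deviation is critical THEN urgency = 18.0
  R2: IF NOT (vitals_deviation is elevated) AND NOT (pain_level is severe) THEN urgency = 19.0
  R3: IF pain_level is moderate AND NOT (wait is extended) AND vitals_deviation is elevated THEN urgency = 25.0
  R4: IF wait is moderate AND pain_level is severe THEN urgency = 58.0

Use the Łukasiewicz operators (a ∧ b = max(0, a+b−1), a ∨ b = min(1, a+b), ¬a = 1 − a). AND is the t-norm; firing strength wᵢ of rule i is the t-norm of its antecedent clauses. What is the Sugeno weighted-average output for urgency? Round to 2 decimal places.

R1 (z=18.0): mild=0.39, critical=0.81; AND[max(0, a+b−1)] → w = 0.20
R2 (z=19.0): ¬elevated=1−0.15=0.85, ¬severe=1−0.14=0.86; AND[max(0, a+b−1)] → w = 0.71
R3 (z=25.0): moderate=0.83, ¬extended=1−0.31=0.69, elevated=0.15; AND[max(0, a+b−1)] → w = 0.00
R4 (z=58.0): moderate=0.82, severe=0.14; AND[max(0, a+b−1)] → w = 0.00
Weighted average = (0.20·18.0 + 0.71·19.0 + 0.00·25.0 + 0.00·58.0) / (0.20 + 0.71 + 0.00 + 0.00)
  = 17.0900 / 0.9100 = 18.78

18.78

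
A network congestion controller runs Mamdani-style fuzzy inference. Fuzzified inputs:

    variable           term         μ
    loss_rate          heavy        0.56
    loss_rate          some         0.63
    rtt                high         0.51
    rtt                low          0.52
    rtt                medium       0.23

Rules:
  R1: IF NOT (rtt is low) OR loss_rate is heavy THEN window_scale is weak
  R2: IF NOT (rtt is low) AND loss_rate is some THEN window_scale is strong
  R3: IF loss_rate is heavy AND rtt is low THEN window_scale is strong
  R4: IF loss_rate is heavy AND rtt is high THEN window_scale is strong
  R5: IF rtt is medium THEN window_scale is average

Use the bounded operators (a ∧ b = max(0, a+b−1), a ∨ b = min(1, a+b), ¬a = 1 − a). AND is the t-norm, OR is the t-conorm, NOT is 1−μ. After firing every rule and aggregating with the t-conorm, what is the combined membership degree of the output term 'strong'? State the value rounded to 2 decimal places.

R1: ¬low=1−0.52=0.48, heavy=0.56; OR[min(1, a+b)] → w = 1.00
R2: ¬low=1−0.52=0.48, some=0.63; AND[max(0, a+b−1)] → w = 0.11
R3: heavy=0.56, low=0.52; AND[max(0, a+b−1)] → w = 0.08
R4: heavy=0.56, high=0.51; AND[max(0, a+b−1)] → w = 0.07
R5: medium=0.23 → w = 0.23
Rules with consequent 'strong': {R2, R3, R4} → strengths 0.11, 0.08, 0.07
Aggregate via t-conorm [min(1, a+b)]: 0.26

0.26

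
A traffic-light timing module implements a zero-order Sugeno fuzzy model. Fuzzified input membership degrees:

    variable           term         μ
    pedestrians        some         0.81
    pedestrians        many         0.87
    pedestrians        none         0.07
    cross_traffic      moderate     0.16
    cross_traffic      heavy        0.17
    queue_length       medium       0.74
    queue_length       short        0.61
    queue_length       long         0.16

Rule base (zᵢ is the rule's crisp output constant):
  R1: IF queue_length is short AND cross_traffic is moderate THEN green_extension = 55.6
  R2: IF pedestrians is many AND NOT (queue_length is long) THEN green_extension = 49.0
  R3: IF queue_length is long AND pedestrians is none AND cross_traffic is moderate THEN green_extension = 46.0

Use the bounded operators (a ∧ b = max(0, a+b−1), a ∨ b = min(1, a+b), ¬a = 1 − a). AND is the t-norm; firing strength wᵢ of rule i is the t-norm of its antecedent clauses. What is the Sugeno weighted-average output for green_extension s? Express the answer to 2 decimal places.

49.00

R1 (z=55.6): short=0.61, moderate=0.16; AND[max(0, a+b−1)] → w = 0.00
R2 (z=49.0): many=0.87, ¬long=1−0.16=0.84; AND[max(0, a+b−1)] → w = 0.71
R3 (z=46.0): long=0.16, none=0.07, moderate=0.16; AND[max(0, a+b−1)] → w = 0.00
Weighted average = (0.00·55.6 + 0.71·49.0 + 0.00·46.0) / (0.00 + 0.71 + 0.00)
  = 34.7900 / 0.7100 = 49.00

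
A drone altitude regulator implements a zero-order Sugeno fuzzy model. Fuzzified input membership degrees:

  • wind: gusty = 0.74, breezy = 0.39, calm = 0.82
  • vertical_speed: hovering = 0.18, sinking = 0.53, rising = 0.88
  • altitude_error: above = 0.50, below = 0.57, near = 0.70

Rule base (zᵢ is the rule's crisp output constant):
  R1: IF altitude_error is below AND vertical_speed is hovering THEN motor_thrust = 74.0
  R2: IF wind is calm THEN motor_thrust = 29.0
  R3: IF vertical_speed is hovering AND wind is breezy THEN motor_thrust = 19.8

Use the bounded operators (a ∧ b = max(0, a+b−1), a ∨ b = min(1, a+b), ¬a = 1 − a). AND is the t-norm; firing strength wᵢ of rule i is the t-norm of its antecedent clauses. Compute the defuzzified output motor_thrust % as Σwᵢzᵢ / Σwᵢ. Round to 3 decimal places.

29.000

R1 (z=74.0): below=0.57, hovering=0.18; AND[max(0, a+b−1)] → w = 0.00
R2 (z=29.0): calm=0.82 → w = 0.82
R3 (z=19.8): hovering=0.18, breezy=0.39; AND[max(0, a+b−1)] → w = 0.00
Weighted average = (0.00·74.0 + 0.82·29.0 + 0.00·19.8) / (0.00 + 0.82 + 0.00)
  = 23.7800 / 0.8200 = 29.000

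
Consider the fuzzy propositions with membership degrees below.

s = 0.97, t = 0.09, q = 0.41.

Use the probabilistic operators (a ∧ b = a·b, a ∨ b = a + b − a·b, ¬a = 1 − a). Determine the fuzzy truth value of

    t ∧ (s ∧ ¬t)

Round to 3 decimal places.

¬t = 1 − 0.0900 = 0.9100
s ∧ ¬t = a·b on (0.9700, 0.9100) = 0.8827
t ∧ (s ∧ ¬t) = a·b on (0.0900, 0.8827) = 0.0794

0.079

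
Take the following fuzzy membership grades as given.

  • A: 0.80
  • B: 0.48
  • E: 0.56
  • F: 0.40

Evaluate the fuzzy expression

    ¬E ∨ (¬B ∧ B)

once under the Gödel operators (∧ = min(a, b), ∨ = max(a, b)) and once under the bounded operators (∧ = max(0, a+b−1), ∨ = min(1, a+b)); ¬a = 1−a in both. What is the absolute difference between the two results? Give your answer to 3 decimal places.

0.040

Under Gödel:
  ¬E = 1 − 0.56 = 0.44
  ¬B = 1 − 0.48 = 0.52
  ¬B ∧ B = min(a, b) on (0.52, 0.48) = 0.48
  ¬E ∨ (¬B ∧ B) = max(a, b) on (0.44, 0.48) = 0.48
  → value = 0.4800
Under bounded:
  ¬E = 1 − 0.56 = 0.44
  ¬B = 1 − 0.48 = 0.52
  ¬B ∧ B = max(0, a+b−1) on (0.52, 0.48) = 0.00
  ¬E ∨ (¬B ∧ B) = min(1, a+b) on (0.44, 0.00) = 0.44
  → value = 0.4400
|0.4800 − 0.4400| = 0.040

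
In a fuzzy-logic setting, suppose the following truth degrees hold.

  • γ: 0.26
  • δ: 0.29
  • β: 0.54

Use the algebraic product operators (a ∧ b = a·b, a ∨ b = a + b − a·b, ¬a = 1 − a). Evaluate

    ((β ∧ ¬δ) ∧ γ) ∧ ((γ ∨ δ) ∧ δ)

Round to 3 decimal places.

0.014

¬δ = 1 − 0.2900 = 0.7100
β ∧ ¬δ = a·b on (0.5400, 0.7100) = 0.3834
(β ∧ ¬δ) ∧ γ = a·b on (0.3834, 0.2600) = 0.0997
γ ∨ δ = a + b − a·b on (0.2600, 0.2900) = 0.4746
(γ ∨ δ) ∧ δ = a·b on (0.4746, 0.2900) = 0.1376
((β ∧ ¬δ) ∧ γ) ∧ ((γ ∨ δ) ∧ δ) = a·b on (0.0997, 0.1376) = 0.0137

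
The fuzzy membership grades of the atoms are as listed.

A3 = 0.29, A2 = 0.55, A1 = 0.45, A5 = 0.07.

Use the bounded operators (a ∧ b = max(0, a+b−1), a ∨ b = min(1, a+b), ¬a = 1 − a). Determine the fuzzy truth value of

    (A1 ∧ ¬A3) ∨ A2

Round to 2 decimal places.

¬A3 = 1 − 0.29 = 0.71
A1 ∧ ¬A3 = max(0, a+b−1) on (0.45, 0.71) = 0.16
(A1 ∧ ¬A3) ∨ A2 = min(1, a+b) on (0.16, 0.55) = 0.71

0.71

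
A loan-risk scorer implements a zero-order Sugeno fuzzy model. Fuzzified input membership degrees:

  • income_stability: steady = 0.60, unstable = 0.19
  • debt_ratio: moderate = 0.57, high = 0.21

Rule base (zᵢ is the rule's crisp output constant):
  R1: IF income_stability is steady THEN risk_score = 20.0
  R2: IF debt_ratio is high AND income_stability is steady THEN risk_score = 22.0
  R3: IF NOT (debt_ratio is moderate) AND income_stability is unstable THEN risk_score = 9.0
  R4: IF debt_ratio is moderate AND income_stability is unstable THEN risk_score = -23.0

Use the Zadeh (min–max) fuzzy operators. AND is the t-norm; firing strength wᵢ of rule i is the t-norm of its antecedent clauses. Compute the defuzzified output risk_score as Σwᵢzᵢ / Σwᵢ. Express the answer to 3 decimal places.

R1 (z=20.0): steady=0.60 → w = 0.60
R2 (z=22.0): high=0.21, steady=0.60; AND[min(a, b)] → w = 0.21
R3 (z=9.0): ¬moderate=1−0.57=0.43, unstable=0.19; AND[min(a, b)] → w = 0.19
R4 (z=-23.0): moderate=0.57, unstable=0.19; AND[min(a, b)] → w = 0.19
Weighted average = (0.60·20.0 + 0.21·22.0 + 0.19·9.0 + 0.19·-23.0) / (0.60 + 0.21 + 0.19 + 0.19)
  = 13.9600 / 1.1900 = 11.731

11.731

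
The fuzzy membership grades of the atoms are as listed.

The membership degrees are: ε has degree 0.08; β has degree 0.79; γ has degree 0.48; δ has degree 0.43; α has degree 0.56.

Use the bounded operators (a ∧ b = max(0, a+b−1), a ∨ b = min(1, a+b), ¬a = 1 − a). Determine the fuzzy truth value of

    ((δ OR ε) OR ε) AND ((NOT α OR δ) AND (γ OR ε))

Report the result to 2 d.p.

0.02

δ OR ε = min(1, a+b) on (0.43, 0.08) = 0.51
(δ OR ε) OR ε = min(1, a+b) on (0.51, 0.08) = 0.59
NOT α = 1 − 0.56 = 0.44
NOT α OR δ = min(1, a+b) on (0.44, 0.43) = 0.87
γ OR ε = min(1, a+b) on (0.48, 0.08) = 0.56
(NOT α OR δ) AND (γ OR ε) = max(0, a+b−1) on (0.87, 0.56) = 0.43
((δ OR ε) OR ε) AND ((NOT α OR δ) AND (γ OR ε)) = max(0, a+b−1) on (0.59, 0.43) = 0.02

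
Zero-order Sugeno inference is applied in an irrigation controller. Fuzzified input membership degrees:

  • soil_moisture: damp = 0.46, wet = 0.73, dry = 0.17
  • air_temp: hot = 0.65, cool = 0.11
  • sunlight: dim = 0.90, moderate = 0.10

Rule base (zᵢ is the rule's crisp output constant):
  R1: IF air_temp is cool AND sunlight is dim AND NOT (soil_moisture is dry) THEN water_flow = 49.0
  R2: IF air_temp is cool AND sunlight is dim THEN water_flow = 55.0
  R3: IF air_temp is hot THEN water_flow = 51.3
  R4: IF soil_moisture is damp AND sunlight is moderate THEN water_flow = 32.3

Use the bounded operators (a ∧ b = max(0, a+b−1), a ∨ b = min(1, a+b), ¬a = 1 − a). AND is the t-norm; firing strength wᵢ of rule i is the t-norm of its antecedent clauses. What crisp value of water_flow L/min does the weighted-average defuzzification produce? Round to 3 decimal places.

R1 (z=49.0): cool=0.11, dim=0.90, ¬dry=1−0.17=0.83; AND[max(0, a+b−1)] → w = 0.00
R2 (z=55.0): cool=0.11, dim=0.90; AND[max(0, a+b−1)] → w = 0.01
R3 (z=51.3): hot=0.65 → w = 0.65
R4 (z=32.3): damp=0.46, moderate=0.10; AND[max(0, a+b−1)] → w = 0.00
Weighted average = (0.00·49.0 + 0.01·55.0 + 0.65·51.3 + 0.00·32.3) / (0.00 + 0.01 + 0.65 + 0.00)
  = 33.8950 / 0.6600 = 51.356

51.356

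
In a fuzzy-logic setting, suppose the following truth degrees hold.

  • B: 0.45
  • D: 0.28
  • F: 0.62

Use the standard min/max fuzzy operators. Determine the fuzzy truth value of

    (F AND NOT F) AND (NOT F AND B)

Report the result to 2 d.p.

NOT F = 1 − 0.62 = 0.38
F AND NOT F = min(a, b) on (0.62, 0.38) = 0.38
NOT F = 1 − 0.62 = 0.38
NOT F AND B = min(a, b) on (0.38, 0.45) = 0.38
(F AND NOT F) AND (NOT F AND B) = min(a, b) on (0.38, 0.38) = 0.38

0.38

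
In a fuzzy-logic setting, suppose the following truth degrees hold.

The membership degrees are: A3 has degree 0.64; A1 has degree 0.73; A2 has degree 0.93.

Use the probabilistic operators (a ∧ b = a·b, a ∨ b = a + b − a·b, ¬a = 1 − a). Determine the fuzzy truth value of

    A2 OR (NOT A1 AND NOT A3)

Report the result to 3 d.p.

0.937

NOT A1 = 1 − 0.7300 = 0.2700
NOT A3 = 1 − 0.6400 = 0.3600
NOT A1 AND NOT A3 = a·b on (0.2700, 0.3600) = 0.0972
A2 OR (NOT A1 AND NOT A3) = a + b − a·b on (0.9300, 0.0972) = 0.9368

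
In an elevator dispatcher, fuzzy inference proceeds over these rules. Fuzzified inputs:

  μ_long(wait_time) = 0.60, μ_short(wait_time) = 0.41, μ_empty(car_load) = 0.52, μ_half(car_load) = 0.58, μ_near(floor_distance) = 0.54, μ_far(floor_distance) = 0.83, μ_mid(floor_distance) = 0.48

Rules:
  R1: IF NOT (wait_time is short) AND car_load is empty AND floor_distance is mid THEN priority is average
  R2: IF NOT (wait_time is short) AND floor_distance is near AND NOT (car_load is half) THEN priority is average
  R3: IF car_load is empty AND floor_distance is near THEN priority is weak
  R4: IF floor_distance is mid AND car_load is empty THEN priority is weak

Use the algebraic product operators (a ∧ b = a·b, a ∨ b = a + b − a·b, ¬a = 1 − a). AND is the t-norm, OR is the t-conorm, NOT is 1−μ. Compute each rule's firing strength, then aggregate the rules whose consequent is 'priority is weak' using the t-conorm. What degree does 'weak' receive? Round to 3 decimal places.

R1: ¬short=1−0.41=0.59, empty=0.52, mid=0.48; AND[a·b] → w = 0.1473
R2: ¬short=1−0.41=0.59, near=0.54, ¬half=1−0.58=0.42; AND[a·b] → w = 0.1338
R3: empty=0.52, near=0.54; AND[a·b] → w = 0.2808
R4: mid=0.48, empty=0.52; AND[a·b] → w = 0.2496
Rules with consequent 'weak': {R3, R4} → strengths 0.2808, 0.2496
Aggregate via t-conorm [a + b − a·b]: 0.4603

0.460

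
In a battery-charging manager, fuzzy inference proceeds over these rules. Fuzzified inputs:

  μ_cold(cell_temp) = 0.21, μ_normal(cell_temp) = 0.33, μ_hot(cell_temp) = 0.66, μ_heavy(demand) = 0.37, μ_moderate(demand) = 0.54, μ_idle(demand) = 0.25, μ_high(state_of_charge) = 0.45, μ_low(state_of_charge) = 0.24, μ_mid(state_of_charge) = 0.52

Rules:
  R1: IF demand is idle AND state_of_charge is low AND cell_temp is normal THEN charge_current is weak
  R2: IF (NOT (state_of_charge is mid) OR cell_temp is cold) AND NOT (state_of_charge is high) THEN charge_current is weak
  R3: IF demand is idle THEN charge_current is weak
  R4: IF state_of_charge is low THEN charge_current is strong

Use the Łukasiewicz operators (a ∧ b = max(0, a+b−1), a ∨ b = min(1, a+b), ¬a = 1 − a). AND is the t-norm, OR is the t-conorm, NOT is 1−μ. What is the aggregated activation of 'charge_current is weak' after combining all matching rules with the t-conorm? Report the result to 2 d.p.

R1: idle=0.25, low=0.24, normal=0.33; AND[max(0, a+b−1)] → w = 0.00
R2: (¬mid=1−0.52=0.48 OR cold=0.21) = 0.69; AND[max(0, a+b−1)] with ¬high=1−0.45=0.55 → w = 0.24
R3: idle=0.25 → w = 0.25
R4: low=0.24 → w = 0.24
Rules with consequent 'weak': {R1, R2, R3} → strengths 0.00, 0.24, 0.25
Aggregate via t-conorm [min(1, a+b)]: 0.49

0.49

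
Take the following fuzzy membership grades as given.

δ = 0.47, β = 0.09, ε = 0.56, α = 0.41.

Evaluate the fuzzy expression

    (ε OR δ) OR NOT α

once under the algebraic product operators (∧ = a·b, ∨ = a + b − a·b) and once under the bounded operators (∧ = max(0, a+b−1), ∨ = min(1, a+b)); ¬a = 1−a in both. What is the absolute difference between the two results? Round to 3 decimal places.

0.096

Under algebraic product:
  ε OR δ = a + b − a·b on (0.5600, 0.4700) = 0.7668
  NOT α = 1 − 0.4100 = 0.5900
  (ε OR δ) OR NOT α = a + b − a·b on (0.7668, 0.5900) = 0.9044
  → value = 0.9044
Under bounded:
  ε OR δ = min(1, a+b) on (0.56, 0.47) = 1.00
  NOT α = 1 − 0.41 = 0.59
  (ε OR δ) OR NOT α = min(1, a+b) on (1.00, 0.59) = 1.00
  → value = 1.0000
|0.9044 − 1.0000| = 0.096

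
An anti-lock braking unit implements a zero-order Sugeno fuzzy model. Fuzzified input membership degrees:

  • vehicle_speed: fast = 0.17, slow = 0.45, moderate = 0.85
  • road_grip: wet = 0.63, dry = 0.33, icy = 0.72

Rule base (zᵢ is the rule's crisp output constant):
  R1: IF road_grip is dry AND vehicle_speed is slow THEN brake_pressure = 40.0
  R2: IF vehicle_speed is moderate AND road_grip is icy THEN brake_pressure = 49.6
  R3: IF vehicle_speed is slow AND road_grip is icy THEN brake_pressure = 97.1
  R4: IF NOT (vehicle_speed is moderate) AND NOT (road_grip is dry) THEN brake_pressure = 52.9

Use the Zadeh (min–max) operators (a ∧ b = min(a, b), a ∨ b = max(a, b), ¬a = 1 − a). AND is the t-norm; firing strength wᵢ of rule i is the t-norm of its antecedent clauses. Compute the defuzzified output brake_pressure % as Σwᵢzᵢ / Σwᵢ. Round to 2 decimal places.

60.93

R1 (z=40.0): dry=0.33, slow=0.45; AND[min(a, b)] → w = 0.33
R2 (z=49.6): moderate=0.85, icy=0.72; AND[min(a, b)] → w = 0.72
R3 (z=97.1): slow=0.45, icy=0.72; AND[min(a, b)] → w = 0.45
R4 (z=52.9): ¬moderate=1−0.85=0.15, ¬dry=1−0.33=0.67; AND[min(a, b)] → w = 0.15
Weighted average = (0.33·40.0 + 0.72·49.6 + 0.45·97.1 + 0.15·52.9) / (0.33 + 0.72 + 0.45 + 0.15)
  = 100.5420 / 1.6500 = 60.93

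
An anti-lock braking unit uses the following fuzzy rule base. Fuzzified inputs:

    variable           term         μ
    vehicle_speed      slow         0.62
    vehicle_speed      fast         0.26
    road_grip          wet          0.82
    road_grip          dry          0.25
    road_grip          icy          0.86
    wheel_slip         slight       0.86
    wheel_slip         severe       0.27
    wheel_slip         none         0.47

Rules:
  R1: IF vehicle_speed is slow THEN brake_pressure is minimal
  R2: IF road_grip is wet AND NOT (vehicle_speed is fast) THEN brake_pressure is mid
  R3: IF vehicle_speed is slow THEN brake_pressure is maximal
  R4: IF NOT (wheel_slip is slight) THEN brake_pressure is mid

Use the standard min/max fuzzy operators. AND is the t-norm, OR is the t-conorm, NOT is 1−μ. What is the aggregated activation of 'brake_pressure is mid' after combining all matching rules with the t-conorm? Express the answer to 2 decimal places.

0.74

R1: slow=0.62 → w = 0.62
R2: wet=0.82, ¬fast=1−0.26=0.74; AND[min(a, b)] → w = 0.74
R3: slow=0.62 → w = 0.62
R4: ¬slight=1−0.86=0.14 → w = 0.14
Rules with consequent 'mid': {R2, R4} → strengths 0.74, 0.14
Aggregate via t-conorm [max(a, b)]: 0.74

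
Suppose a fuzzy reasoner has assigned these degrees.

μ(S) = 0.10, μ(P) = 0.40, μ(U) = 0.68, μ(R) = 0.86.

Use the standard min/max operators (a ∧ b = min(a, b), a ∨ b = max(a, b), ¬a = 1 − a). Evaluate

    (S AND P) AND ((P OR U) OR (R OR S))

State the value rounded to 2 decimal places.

0.10

S AND P = min(a, b) on (0.10, 0.40) = 0.10
P OR U = max(a, b) on (0.40, 0.68) = 0.68
R OR S = max(a, b) on (0.86, 0.10) = 0.86
(P OR U) OR (R OR S) = max(a, b) on (0.68, 0.86) = 0.86
(S AND P) AND ((P OR U) OR (R OR S)) = min(a, b) on (0.10, 0.86) = 0.10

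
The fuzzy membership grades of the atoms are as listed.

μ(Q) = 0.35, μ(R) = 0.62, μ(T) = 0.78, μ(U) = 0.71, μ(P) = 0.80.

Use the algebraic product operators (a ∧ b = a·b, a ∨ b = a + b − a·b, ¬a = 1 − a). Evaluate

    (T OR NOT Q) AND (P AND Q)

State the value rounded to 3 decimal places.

NOT Q = 1 − 0.3500 = 0.6500
T OR NOT Q = a + b − a·b on (0.7800, 0.6500) = 0.9230
P AND Q = a·b on (0.8000, 0.3500) = 0.2800
(T OR NOT Q) AND (P AND Q) = a·b on (0.9230, 0.2800) = 0.2584

0.258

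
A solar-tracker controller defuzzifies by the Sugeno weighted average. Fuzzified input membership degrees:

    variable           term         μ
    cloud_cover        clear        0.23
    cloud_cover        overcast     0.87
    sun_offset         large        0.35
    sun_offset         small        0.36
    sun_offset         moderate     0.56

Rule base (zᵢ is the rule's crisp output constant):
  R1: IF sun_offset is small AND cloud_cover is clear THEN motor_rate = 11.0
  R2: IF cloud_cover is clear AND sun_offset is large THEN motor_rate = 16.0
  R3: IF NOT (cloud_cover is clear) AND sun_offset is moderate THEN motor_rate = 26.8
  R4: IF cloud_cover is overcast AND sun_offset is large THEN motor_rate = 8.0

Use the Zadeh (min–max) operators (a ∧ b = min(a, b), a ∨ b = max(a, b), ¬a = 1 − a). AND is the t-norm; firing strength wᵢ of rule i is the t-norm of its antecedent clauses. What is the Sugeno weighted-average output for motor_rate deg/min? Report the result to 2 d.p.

17.53

R1 (z=11.0): small=0.36, clear=0.23; AND[min(a, b)] → w = 0.23
R2 (z=16.0): clear=0.23, large=0.35; AND[min(a, b)] → w = 0.23
R3 (z=26.8): ¬clear=1−0.23=0.77, moderate=0.56; AND[min(a, b)] → w = 0.56
R4 (z=8.0): overcast=0.87, large=0.35; AND[min(a, b)] → w = 0.35
Weighted average = (0.23·11.0 + 0.23·16.0 + 0.56·26.8 + 0.35·8.0) / (0.23 + 0.23 + 0.56 + 0.35)
  = 24.0180 / 1.3700 = 17.53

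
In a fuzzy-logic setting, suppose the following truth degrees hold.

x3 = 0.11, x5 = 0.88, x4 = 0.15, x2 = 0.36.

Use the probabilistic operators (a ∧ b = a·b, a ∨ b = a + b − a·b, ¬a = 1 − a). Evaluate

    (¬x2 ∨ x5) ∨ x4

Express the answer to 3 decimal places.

0.963

¬x2 = 1 − 0.3600 = 0.6400
¬x2 ∨ x5 = a + b − a·b on (0.6400, 0.8800) = 0.9568
(¬x2 ∨ x5) ∨ x4 = a + b − a·b on (0.9568, 0.1500) = 0.9633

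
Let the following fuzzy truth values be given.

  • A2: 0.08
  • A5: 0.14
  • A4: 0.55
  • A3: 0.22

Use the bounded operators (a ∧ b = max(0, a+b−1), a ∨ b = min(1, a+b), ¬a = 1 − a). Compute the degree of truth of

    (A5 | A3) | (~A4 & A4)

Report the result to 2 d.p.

A5 | A3 = min(1, a+b) on (0.14, 0.22) = 0.36
~A4 = 1 − 0.55 = 0.45
~A4 & A4 = max(0, a+b−1) on (0.45, 0.55) = 0.00
(A5 | A3) | (~A4 & A4) = min(1, a+b) on (0.36, 0.00) = 0.36

0.36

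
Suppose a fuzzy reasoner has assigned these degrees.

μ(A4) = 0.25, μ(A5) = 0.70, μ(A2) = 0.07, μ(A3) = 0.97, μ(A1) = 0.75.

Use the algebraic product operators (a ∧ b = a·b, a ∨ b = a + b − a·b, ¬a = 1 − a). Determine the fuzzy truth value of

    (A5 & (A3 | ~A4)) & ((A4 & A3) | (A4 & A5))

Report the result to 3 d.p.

0.261

~A4 = 1 − 0.2500 = 0.7500
A3 | ~A4 = a + b − a·b on (0.9700, 0.7500) = 0.9925
A5 & (A3 | ~A4) = a·b on (0.7000, 0.9925) = 0.6947
A4 & A3 = a·b on (0.2500, 0.9700) = 0.2425
A4 & A5 = a·b on (0.2500, 0.7000) = 0.1750
(A4 & A3) | (A4 & A5) = a + b − a·b on (0.2425, 0.1750) = 0.3751
(A5 & (A3 | ~A4)) & ((A4 & A3) | (A4 & A5)) = a·b on (0.6947, 0.3751) = 0.2606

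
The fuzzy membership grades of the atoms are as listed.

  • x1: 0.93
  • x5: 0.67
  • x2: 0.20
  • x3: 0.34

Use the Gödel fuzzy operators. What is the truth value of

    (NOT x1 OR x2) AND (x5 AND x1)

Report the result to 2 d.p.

0.20

NOT x1 = 1 − 0.93 = 0.07
NOT x1 OR x2 = max(a, b) on (0.07, 0.20) = 0.20
x5 AND x1 = min(a, b) on (0.67, 0.93) = 0.67
(NOT x1 OR x2) AND (x5 AND x1) = min(a, b) on (0.20, 0.67) = 0.20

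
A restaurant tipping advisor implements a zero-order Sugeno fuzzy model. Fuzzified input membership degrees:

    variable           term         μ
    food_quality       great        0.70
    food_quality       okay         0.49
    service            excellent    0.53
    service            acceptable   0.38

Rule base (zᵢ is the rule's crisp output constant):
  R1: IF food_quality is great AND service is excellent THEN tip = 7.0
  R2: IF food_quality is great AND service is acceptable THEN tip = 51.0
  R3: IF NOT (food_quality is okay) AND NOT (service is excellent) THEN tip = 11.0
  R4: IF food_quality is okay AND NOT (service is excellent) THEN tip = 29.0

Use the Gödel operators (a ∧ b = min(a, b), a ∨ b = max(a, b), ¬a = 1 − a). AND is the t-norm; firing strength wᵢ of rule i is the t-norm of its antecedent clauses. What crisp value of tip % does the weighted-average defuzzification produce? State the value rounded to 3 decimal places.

22.643

R1 (z=7.0): great=0.70, excellent=0.53; AND[min(a, b)] → w = 0.53
R2 (z=51.0): great=0.70, acceptable=0.38; AND[min(a, b)] → w = 0.38
R3 (z=11.0): ¬okay=1−0.49=0.51, ¬excellent=1−0.53=0.47; AND[min(a, b)] → w = 0.47
R4 (z=29.0): okay=0.49, ¬excellent=1−0.53=0.47; AND[min(a, b)] → w = 0.47
Weighted average = (0.53·7.0 + 0.38·51.0 + 0.47·11.0 + 0.47·29.0) / (0.53 + 0.38 + 0.47 + 0.47)
  = 41.8900 / 1.8500 = 22.643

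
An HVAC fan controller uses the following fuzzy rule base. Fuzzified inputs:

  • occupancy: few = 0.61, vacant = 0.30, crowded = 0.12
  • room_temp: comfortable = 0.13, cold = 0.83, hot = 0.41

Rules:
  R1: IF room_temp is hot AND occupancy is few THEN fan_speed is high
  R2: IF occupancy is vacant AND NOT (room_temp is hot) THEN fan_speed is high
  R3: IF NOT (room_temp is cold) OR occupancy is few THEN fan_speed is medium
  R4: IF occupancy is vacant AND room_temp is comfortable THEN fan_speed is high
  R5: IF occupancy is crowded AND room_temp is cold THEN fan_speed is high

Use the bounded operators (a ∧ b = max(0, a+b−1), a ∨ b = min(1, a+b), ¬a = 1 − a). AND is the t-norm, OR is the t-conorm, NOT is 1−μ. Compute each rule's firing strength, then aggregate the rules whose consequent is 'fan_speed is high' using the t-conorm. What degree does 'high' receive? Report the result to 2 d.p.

0.02

R1: hot=0.41, few=0.61; AND[max(0, a+b−1)] → w = 0.02
R2: vacant=0.30, ¬hot=1−0.41=0.59; AND[max(0, a+b−1)] → w = 0.00
R3: ¬cold=1−0.83=0.17, few=0.61; OR[min(1, a+b)] → w = 0.78
R4: vacant=0.30, comfortable=0.13; AND[max(0, a+b−1)] → w = 0.00
R5: crowded=0.12, cold=0.83; AND[max(0, a+b−1)] → w = 0.00
Rules with consequent 'high': {R1, R2, R4, R5} → strengths 0.02, 0.00, 0.00, 0.00
Aggregate via t-conorm [min(1, a+b)]: 0.02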